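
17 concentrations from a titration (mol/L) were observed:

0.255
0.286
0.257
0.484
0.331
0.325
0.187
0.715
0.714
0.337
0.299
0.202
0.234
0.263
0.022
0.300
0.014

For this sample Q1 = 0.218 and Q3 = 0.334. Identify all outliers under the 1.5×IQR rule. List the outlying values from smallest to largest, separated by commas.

0.014, 0.022, 0.714, 0.715

IQR = Q3 − Q1 = 0.334 − 0.218 = 0.116.
Lower fence = Q1 − 1.5·IQR = 0.218 − 0.174 = 0.044.
Upper fence = Q3 + 1.5·IQR = 0.334 + 0.174 = 0.508.
0.014 < 0.044 → outlier.
0.022 < 0.044 → outlier.
0.714 > 0.508 → outlier.
0.715 > 0.508 → outlier.
All remaining values lie within [0.044, 0.508].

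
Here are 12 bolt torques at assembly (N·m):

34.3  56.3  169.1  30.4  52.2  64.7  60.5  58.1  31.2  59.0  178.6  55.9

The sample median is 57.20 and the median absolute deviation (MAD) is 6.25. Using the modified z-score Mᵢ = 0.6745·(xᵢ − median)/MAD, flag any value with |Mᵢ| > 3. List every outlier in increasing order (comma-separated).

|Mᵢ| > 3 ⇔ |xᵢ − 57.20| > 3·6.25/0.6745 = 27.80.
So outliers lie outside [29.40, 85.00].
169.1: M = 12.08 → outlier.
178.6: M = 13.10 → outlier.

169.1, 178.6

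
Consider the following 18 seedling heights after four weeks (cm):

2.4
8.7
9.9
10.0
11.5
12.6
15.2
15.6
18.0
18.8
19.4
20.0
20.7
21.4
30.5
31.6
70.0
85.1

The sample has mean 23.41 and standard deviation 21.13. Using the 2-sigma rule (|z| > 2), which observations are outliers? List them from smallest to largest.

Cutoffs at x̄ ± 2s: 23.41 ± 2·21.13 = [-18.85, 65.67].
70.0: z = 2.20, |z| > 2 → outlier.
85.1: z = 2.92, |z| > 2 → outlier.
Every other value lies within [-18.85, 65.67].

70.0, 85.1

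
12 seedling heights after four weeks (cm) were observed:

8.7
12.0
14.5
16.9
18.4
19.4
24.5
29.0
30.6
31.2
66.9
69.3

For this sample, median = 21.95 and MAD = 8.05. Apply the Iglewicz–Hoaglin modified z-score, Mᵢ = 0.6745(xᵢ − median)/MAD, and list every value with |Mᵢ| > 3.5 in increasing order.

66.9, 69.3

|Mᵢ| > 3.5 ⇔ |xᵢ − 21.95| > 3.5·8.05/0.6745 = 41.77.
So outliers lie outside [-19.82, 63.72].
66.9: M = 3.77 → outlier.
69.3: M = 3.97 → outlier.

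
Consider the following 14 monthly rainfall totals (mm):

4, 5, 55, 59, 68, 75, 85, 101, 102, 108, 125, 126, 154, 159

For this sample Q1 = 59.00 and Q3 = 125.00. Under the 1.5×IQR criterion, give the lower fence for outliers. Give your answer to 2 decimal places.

-40.00

IQR = Q3 − Q1 = 125.00 − 59.00 = 66.00.
Lower fence = Q1 − 1.5·IQR = 59.00 − 99.00 = -40.00.
Upper fence = Q3 + 1.5·IQR = 125.00 + 99.00 = 224.00.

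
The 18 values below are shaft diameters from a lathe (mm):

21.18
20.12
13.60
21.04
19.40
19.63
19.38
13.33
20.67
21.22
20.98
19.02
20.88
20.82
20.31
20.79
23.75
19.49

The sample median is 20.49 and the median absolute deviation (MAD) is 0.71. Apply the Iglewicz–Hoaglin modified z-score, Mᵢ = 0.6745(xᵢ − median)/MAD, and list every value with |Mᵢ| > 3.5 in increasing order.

13.33, 13.60

|Mᵢ| > 3.5 ⇔ |xᵢ − 20.49| > 3.5·0.71/0.6745 = 3.68.
So outliers lie outside [16.81, 24.17].
13.33: M = -6.80 → outlier.
13.60: M = -6.55 → outlier.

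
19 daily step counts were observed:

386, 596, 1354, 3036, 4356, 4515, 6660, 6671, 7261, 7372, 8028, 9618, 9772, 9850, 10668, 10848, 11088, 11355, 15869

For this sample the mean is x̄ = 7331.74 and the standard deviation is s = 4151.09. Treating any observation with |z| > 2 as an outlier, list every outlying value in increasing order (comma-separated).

Cutoffs at x̄ ± 2s: 7331.74 ± 2·4151.09 = [-970.44, 15633.92].
15869: z = 2.06, |z| > 2 → outlier.
Every other value lies within [-970.44, 15633.92].

15869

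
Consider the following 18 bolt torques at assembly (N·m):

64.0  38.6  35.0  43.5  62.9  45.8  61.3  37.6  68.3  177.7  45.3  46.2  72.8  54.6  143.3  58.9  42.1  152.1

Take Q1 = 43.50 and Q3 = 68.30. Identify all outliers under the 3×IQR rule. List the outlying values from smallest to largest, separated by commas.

IQR = Q3 − Q1 = 68.30 − 43.50 = 24.80.
Lower fence = Q1 − 3·IQR = 43.50 − 74.40 = -30.90.
Upper fence = Q3 + 3·IQR = 68.30 + 74.40 = 142.70.
143.3 > 142.70 → outlier.
152.1 > 142.70 → outlier.
177.7 > 142.70 → outlier.
All remaining values lie within [-30.90, 142.70].

143.3, 152.1, 177.7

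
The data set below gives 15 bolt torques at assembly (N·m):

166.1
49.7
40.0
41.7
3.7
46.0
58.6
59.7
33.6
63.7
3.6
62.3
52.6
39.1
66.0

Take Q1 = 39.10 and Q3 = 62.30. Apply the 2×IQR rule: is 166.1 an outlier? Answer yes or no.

yes

IQR = Q3 − Q1 = 62.30 − 39.10 = 23.20.
Lower fence = Q1 − 2·IQR = 39.10 − 46.40 = -7.30.
Upper fence = Q3 + 2·IQR = 62.30 + 46.40 = 108.70.
166.1 lies above the upper fence.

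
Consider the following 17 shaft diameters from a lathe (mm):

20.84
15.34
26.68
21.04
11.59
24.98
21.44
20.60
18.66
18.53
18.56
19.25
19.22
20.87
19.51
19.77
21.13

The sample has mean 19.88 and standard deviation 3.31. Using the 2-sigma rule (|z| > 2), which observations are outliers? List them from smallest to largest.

11.59, 26.68

Cutoffs at x̄ ± 2s: 19.88 ± 2·3.31 = [13.26, 26.50].
11.59: z = -2.50, |z| > 2 → outlier.
26.68: z = 2.05, |z| > 2 → outlier.
Every other value lies within [13.26, 26.50].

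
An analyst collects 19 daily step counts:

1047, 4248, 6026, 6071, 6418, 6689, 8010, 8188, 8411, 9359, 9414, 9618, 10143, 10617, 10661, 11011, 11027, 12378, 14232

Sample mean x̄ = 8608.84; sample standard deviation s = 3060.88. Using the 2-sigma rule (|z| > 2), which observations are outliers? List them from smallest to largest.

1047

Cutoffs at x̄ ± 2s: 8608.84 ± 2·3060.88 = [2487.08, 14730.60].
1047: z = -2.47, |z| > 2 → outlier.
Every other value lies within [2487.08, 14730.60].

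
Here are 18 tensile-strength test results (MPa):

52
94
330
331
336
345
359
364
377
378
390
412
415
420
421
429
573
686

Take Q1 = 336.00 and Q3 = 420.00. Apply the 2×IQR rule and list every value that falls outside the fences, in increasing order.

IQR = Q3 − Q1 = 420.00 − 336.00 = 84.00.
Lower fence = Q1 − 2·IQR = 336.00 − 168.00 = 168.00.
Upper fence = Q3 + 2·IQR = 420.00 + 168.00 = 588.00.
52 < 168.00 → outlier.
94 < 168.00 → outlier.
686 > 588.00 → outlier.
All remaining values lie within [168.00, 588.00].

52, 94, 686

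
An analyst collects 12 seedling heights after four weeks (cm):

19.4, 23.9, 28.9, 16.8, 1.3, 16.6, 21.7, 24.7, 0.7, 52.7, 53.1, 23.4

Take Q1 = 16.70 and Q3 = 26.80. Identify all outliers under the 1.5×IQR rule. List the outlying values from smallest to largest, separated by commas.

IQR = Q3 − Q1 = 26.80 − 16.70 = 10.10.
Lower fence = Q1 − 1.5·IQR = 16.70 − 15.15 = 1.55.
Upper fence = Q3 + 1.5·IQR = 26.80 + 15.15 = 41.95.
0.7 < 1.55 → outlier.
1.3 < 1.55 → outlier.
52.7 > 41.95 → outlier.
53.1 > 41.95 → outlier.
All remaining values lie within [1.55, 41.95].

0.7, 1.3, 52.7, 53.1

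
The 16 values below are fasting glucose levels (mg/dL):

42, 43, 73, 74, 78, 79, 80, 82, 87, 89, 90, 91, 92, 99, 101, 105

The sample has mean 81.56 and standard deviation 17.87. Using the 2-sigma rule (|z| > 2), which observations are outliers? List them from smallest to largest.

42, 43

Cutoffs at x̄ ± 2s: 81.56 ± 2·17.87 = [45.82, 117.30].
42: z = -2.21, |z| > 2 → outlier.
43: z = -2.16, |z| > 2 → outlier.
Every other value lies within [45.82, 117.30].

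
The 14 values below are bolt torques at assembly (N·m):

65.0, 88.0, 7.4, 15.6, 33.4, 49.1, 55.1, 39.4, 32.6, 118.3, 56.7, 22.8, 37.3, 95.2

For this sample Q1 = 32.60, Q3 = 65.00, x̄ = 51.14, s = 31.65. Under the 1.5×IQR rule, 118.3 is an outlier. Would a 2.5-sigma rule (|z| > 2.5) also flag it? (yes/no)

no

z = (118.3 − 51.14) / 31.65 = 2.12.
|z| = 2.12 ≤ 2.5.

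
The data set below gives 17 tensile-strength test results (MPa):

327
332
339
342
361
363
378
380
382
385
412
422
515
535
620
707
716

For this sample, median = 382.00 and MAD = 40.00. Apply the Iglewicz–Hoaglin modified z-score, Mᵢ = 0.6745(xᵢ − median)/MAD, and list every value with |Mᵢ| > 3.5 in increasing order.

|Mᵢ| > 3.5 ⇔ |xᵢ − 382.00| > 3.5·40.00/0.6745 = 207.56.
So outliers lie outside [174.44, 589.56].
620: M = 4.01 → outlier.
707: M = 5.48 → outlier.
716: M = 5.63 → outlier.

620, 707, 716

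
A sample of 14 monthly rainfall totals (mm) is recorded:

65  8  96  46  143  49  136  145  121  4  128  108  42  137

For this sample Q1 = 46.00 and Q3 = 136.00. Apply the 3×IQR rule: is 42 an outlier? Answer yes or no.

IQR = Q3 − Q1 = 136.00 − 46.00 = 90.00.
Lower fence = Q1 − 3·IQR = 46.00 − 270.00 = -224.00.
Upper fence = Q3 + 3·IQR = 136.00 + 270.00 = 406.00.
42 lies within [-224.00, 406.00].

no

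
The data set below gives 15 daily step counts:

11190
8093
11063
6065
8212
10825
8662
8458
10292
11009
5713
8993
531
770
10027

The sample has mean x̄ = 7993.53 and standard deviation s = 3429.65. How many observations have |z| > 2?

2

Cutoffs: x̄ ± 2s = [1134.23, 14852.83].
Outside the cutoffs: 531, 770.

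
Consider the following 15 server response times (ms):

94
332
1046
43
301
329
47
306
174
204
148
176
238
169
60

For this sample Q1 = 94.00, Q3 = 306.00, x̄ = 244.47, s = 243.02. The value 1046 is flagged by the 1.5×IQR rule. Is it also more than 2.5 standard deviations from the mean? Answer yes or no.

yes

z = (1046 − 244.47) / 243.02 = 3.30.
|z| = 3.30 > 2.5.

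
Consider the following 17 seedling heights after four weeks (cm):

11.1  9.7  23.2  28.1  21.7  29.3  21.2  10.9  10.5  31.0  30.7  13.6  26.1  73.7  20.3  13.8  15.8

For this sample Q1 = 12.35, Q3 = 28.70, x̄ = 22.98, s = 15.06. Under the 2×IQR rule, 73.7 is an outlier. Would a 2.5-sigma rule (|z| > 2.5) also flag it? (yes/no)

z = (73.7 − 22.98) / 15.06 = 3.37.
|z| = 3.37 > 2.5.

yes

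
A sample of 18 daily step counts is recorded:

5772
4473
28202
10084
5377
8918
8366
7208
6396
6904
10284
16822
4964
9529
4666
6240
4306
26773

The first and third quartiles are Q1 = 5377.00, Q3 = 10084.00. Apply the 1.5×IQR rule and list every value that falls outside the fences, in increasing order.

26773, 28202

IQR = Q3 − Q1 = 10084.00 − 5377.00 = 4707.00.
Lower fence = Q1 − 1.5·IQR = 5377.00 − 7060.50 = -1683.50.
Upper fence = Q3 + 1.5·IQR = 10084.00 + 7060.50 = 17144.50.
26773 > 17144.50 → outlier.
28202 > 17144.50 → outlier.
All remaining values lie within [-1683.50, 17144.50].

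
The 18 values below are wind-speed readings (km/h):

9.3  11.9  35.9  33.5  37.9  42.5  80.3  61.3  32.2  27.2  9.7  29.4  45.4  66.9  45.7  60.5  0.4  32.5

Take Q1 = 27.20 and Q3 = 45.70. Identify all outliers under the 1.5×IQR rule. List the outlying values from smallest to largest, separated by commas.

IQR = Q3 − Q1 = 45.70 − 27.20 = 18.50.
Lower fence = Q1 − 1.5·IQR = 27.20 − 27.75 = -0.55.
Upper fence = Q3 + 1.5·IQR = 45.70 + 27.75 = 73.45.
80.3 > 73.45 → outlier.
All remaining values lie within [-0.55, 73.45].

80.3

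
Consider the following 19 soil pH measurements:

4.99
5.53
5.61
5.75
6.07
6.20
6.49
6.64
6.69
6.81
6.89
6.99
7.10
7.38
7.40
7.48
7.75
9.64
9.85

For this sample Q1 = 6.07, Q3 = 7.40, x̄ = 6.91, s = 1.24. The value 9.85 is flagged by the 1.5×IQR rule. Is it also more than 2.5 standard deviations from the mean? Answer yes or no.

z = (9.85 − 6.91) / 1.24 = 2.37.
|z| = 2.37 ≤ 2.5.

no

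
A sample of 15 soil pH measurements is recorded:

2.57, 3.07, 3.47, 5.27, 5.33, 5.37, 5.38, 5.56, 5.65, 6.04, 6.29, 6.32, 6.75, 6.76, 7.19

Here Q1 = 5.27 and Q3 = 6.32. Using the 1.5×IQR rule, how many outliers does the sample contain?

IQR = 1.05; fences at 5.27 − 1.575 = 3.695 and 6.32 + 1.575 = 7.895.
Outside the cutoffs: 2.57, 3.07, 3.47.

3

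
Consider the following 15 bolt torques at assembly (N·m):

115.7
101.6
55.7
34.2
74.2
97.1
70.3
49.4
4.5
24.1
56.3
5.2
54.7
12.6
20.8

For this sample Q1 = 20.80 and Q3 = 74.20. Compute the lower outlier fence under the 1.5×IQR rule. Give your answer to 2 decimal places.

-59.30

IQR = Q3 − Q1 = 74.20 − 20.80 = 53.40.
Lower fence = Q1 − 1.5·IQR = 20.80 − 80.10 = -59.30.
Upper fence = Q3 + 1.5·IQR = 74.20 + 80.10 = 154.30.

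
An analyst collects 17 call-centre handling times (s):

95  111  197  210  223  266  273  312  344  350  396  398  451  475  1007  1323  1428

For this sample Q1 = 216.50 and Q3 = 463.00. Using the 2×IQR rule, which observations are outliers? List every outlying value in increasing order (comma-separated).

IQR = Q3 − Q1 = 463.00 − 216.50 = 246.50.
Lower fence = Q1 − 2·IQR = 216.50 − 493.00 = -276.50.
Upper fence = Q3 + 2·IQR = 463.00 + 493.00 = 956.00.
1007 > 956.00 → outlier.
1323 > 956.00 → outlier.
1428 > 956.00 → outlier.
All remaining values lie within [-276.50, 956.00].

1007, 1323, 1428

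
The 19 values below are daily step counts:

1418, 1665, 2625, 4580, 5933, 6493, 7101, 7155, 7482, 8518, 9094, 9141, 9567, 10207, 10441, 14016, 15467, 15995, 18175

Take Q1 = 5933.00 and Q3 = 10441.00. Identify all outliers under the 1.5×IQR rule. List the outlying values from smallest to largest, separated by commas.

18175

IQR = Q3 − Q1 = 10441.00 − 5933.00 = 4508.00.
Lower fence = Q1 − 1.5·IQR = 5933.00 − 6762.00 = -829.00.
Upper fence = Q3 + 1.5·IQR = 10441.00 + 6762.00 = 17203.00.
18175 > 17203.00 → outlier.
All remaining values lie within [-829.00, 17203.00].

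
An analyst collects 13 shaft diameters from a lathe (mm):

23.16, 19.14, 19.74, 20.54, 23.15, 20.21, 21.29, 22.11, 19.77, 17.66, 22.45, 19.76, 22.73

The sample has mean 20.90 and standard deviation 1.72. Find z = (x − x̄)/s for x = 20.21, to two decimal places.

z = (20.21 − 20.90) / 1.72 = -0.40.

-0.40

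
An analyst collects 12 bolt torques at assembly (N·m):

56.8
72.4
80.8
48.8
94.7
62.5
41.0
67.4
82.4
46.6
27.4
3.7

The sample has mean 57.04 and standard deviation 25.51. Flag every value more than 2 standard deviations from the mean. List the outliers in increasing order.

Cutoffs at x̄ ± 2s: 57.04 ± 2·25.51 = [6.02, 108.06].
3.7: z = -2.09, |z| > 2 → outlier.
Every other value lies within [6.02, 108.06].

3.7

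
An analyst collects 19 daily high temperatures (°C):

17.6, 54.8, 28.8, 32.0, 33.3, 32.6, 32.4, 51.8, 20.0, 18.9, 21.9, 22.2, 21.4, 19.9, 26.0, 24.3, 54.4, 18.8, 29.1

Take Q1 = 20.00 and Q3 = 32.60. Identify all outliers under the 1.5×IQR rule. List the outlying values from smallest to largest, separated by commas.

IQR = Q3 − Q1 = 32.60 − 20.00 = 12.60.
Lower fence = Q1 − 1.5·IQR = 20.00 − 18.90 = 1.10.
Upper fence = Q3 + 1.5·IQR = 32.60 + 18.90 = 51.50.
51.8 > 51.50 → outlier.
54.4 > 51.50 → outlier.
54.8 > 51.50 → outlier.
All remaining values lie within [1.10, 51.50].

51.8, 54.4, 54.8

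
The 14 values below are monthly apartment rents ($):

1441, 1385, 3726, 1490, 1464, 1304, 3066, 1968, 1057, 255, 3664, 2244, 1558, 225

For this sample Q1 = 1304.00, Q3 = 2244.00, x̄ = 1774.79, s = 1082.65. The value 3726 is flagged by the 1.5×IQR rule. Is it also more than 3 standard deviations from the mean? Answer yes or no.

no

z = (3726 − 1774.79) / 1082.65 = 1.80.
|z| = 1.80 ≤ 3.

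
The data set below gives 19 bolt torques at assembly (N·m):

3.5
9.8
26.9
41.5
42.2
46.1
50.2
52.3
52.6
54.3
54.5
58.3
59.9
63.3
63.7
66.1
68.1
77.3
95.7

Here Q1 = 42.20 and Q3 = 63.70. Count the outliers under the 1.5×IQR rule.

IQR = 21.50; fences at 42.20 − 32.25 = 9.95 and 63.70 + 32.25 = 95.95.
Outside the cutoffs: 3.5, 9.8.

2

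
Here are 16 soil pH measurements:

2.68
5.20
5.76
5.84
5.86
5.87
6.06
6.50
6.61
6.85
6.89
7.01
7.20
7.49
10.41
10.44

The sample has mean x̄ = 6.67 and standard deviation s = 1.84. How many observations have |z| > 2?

Cutoffs: x̄ ± 2s = [2.99, 10.35].
Outside the cutoffs: 2.68, 10.41, 10.44.

3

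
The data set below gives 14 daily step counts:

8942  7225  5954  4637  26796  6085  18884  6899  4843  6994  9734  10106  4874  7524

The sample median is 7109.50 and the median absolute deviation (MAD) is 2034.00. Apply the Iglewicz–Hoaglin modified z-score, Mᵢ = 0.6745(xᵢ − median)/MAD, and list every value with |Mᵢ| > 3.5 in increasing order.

18884, 26796

|Mᵢ| > 3.5 ⇔ |xᵢ − 7109.50| > 3.5·2034.00/0.6745 = 10554.48.
So outliers lie outside [-3444.98, 17663.98].
18884: M = 3.90 → outlier.
26796: M = 6.53 → outlier.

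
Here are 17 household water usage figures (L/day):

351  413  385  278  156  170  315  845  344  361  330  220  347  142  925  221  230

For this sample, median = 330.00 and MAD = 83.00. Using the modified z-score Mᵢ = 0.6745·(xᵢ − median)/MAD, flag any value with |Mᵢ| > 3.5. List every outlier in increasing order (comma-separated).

|Mᵢ| > 3.5 ⇔ |xᵢ − 330.00| > 3.5·83.00/0.6745 = 430.69.
So outliers lie outside [-100.69, 760.69].
845: M = 4.19 → outlier.
925: M = 4.84 → outlier.

845, 925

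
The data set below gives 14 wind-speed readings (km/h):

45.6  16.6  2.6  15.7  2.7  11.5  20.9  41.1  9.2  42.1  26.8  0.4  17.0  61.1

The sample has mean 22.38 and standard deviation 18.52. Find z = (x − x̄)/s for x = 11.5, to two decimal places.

-0.59

z = (11.5 − 22.38) / 18.52 = -0.59.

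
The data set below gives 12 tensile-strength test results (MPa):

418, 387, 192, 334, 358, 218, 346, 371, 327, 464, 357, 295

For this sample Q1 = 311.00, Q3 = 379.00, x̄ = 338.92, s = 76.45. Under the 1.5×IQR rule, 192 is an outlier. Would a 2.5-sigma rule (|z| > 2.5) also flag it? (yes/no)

z = (192 − 338.92) / 76.45 = -1.92.
|z| = 1.92 ≤ 2.5.

no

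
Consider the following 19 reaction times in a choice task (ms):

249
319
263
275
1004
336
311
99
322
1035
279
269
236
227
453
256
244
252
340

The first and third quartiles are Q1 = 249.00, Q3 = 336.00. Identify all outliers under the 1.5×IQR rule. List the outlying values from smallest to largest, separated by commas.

IQR = Q3 − Q1 = 336.00 − 249.00 = 87.00.
Lower fence = Q1 − 1.5·IQR = 249.00 − 130.50 = 118.50.
Upper fence = Q3 + 1.5·IQR = 336.00 + 130.50 = 466.50.
99 < 118.50 → outlier.
1004 > 466.50 → outlier.
1035 > 466.50 → outlier.
All remaining values lie within [118.50, 466.50].

99, 1004, 1035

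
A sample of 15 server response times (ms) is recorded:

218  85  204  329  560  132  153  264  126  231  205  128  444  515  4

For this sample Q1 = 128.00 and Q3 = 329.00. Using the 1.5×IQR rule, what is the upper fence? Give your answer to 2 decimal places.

IQR = Q3 − Q1 = 329.00 − 128.00 = 201.00.
Lower fence = Q1 − 1.5·IQR = 128.00 − 301.50 = -173.50.
Upper fence = Q3 + 1.5·IQR = 329.00 + 301.50 = 630.50.

630.50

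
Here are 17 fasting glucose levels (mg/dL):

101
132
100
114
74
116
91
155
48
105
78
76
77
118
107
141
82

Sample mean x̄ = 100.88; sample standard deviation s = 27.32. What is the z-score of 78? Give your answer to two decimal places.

z = (78 − 100.88) / 27.32 = -0.84.

-0.84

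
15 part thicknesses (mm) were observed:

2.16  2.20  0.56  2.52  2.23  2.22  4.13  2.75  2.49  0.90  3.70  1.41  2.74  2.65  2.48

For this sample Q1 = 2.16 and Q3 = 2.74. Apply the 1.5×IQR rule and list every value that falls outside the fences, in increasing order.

0.56, 0.90, 3.70, 4.13

IQR = Q3 − Q1 = 2.74 − 2.16 = 0.58.
Lower fence = Q1 − 1.5·IQR = 2.16 − 0.87 = 1.29.
Upper fence = Q3 + 1.5·IQR = 2.74 + 0.87 = 3.61.
0.56 < 1.29 → outlier.
0.90 < 1.29 → outlier.
3.70 > 3.61 → outlier.
4.13 > 3.61 → outlier.
All remaining values lie within [1.29, 3.61].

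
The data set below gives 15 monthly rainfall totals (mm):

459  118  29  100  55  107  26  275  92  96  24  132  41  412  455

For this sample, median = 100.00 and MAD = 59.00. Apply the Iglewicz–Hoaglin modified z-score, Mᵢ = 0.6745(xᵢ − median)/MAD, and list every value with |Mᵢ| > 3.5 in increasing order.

412, 455, 459

|Mᵢ| > 3.5 ⇔ |xᵢ − 100.00| > 3.5·59.00/0.6745 = 306.15.
So outliers lie outside [-206.15, 406.15].
412: M = 3.57 → outlier.
455: M = 4.06 → outlier.
459: M = 4.10 → outlier.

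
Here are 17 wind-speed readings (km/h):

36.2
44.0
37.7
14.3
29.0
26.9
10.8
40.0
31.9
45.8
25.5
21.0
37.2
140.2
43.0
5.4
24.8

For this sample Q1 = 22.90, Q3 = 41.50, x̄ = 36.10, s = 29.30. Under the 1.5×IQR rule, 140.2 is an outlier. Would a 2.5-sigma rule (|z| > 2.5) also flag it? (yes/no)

z = (140.2 − 36.10) / 29.30 = 3.55.
|z| = 3.55 > 2.5.

yes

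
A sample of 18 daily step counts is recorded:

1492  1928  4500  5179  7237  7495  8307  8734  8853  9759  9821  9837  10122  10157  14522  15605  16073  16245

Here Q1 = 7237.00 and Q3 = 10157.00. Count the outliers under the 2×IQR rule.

2

IQR = 2920.00; fences at 7237.00 − 5840.00 = 1397.00 and 10157.00 + 5840.00 = 15997.00.
Outside the cutoffs: 16073, 16245.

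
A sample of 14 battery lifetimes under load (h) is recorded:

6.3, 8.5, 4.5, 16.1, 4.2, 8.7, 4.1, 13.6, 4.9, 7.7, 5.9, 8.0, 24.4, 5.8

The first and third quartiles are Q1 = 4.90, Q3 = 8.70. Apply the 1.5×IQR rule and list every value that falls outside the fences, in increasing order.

16.1, 24.4

IQR = Q3 − Q1 = 8.70 − 4.90 = 3.80.
Lower fence = Q1 − 1.5·IQR = 4.90 − 5.70 = -0.80.
Upper fence = Q3 + 1.5·IQR = 8.70 + 5.70 = 14.40.
16.1 > 14.40 → outlier.
24.4 > 14.40 → outlier.
All remaining values lie within [-0.80, 14.40].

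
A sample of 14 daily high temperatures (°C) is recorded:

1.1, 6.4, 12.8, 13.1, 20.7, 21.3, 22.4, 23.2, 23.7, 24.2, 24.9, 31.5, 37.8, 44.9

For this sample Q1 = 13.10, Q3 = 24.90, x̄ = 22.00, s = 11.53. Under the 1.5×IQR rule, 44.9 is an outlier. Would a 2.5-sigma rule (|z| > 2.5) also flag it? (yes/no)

no

z = (44.9 − 22.00) / 11.53 = 1.99.
|z| = 1.99 ≤ 2.5.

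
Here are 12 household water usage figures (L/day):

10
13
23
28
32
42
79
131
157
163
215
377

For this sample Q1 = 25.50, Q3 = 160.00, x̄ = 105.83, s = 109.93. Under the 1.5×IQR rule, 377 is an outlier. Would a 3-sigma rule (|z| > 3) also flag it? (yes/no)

no

z = (377 − 105.83) / 109.93 = 2.47.
|z| = 2.47 ≤ 3.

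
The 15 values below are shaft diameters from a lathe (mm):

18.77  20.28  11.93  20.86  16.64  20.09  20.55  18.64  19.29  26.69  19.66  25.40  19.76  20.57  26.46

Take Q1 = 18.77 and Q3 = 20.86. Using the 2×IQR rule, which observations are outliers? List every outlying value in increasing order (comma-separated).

11.93, 25.40, 26.46, 26.69

IQR = Q3 − Q1 = 20.86 − 18.77 = 2.09.
Lower fence = Q1 − 2·IQR = 18.77 − 4.18 = 14.59.
Upper fence = Q3 + 2·IQR = 20.86 + 4.18 = 25.04.
11.93 < 14.59 → outlier.
25.40 > 25.04 → outlier.
26.46 > 25.04 → outlier.
26.69 > 25.04 → outlier.
All remaining values lie within [14.59, 25.04].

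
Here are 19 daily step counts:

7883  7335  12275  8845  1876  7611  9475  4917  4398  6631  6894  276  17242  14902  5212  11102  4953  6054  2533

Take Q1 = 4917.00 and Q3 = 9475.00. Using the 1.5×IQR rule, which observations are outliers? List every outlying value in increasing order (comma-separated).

17242

IQR = Q3 − Q1 = 9475.00 − 4917.00 = 4558.00.
Lower fence = Q1 − 1.5·IQR = 4917.00 − 6837.00 = -1920.00.
Upper fence = Q3 + 1.5·IQR = 9475.00 + 6837.00 = 16312.00.
17242 > 16312.00 → outlier.
All remaining values lie within [-1920.00, 16312.00].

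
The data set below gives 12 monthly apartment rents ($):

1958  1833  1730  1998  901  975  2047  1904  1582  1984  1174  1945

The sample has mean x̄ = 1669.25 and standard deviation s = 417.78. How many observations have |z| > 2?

Cutoffs: x̄ ± 2s = [833.69, 2504.81].
Every value lies within the cutoffs.

0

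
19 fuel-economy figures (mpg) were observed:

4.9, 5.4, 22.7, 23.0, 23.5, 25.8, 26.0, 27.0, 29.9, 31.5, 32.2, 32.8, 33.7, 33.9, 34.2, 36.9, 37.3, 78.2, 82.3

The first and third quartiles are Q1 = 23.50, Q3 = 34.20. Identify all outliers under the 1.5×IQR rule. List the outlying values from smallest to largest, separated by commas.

IQR = Q3 − Q1 = 34.20 − 23.50 = 10.70.
Lower fence = Q1 − 1.5·IQR = 23.50 − 16.05 = 7.45.
Upper fence = Q3 + 1.5·IQR = 34.20 + 16.05 = 50.25.
4.9 < 7.45 → outlier.
5.4 < 7.45 → outlier.
78.2 > 50.25 → outlier.
82.3 > 50.25 → outlier.
All remaining values lie within [7.45, 50.25].

4.9, 5.4, 78.2, 82.3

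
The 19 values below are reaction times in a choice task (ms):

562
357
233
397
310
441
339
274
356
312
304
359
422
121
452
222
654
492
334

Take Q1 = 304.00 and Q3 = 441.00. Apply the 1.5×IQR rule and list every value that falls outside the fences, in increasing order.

IQR = Q3 − Q1 = 441.00 − 304.00 = 137.00.
Lower fence = Q1 − 1.5·IQR = 304.00 − 205.50 = 98.50.
Upper fence = Q3 + 1.5·IQR = 441.00 + 205.50 = 646.50.
654 > 646.50 → outlier.
All remaining values lie within [98.50, 646.50].

654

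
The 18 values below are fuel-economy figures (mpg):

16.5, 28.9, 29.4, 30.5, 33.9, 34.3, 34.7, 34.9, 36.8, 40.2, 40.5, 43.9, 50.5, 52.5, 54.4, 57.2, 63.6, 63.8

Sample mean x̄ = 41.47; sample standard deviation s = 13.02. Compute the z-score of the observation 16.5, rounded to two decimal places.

z = (16.5 − 41.47) / 13.02 = -1.92.

-1.92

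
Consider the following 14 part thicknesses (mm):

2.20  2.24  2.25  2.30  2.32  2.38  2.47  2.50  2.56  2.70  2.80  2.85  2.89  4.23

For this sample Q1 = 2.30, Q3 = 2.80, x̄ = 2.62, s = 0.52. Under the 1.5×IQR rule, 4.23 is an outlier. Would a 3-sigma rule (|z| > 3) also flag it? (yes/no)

z = (4.23 − 2.62) / 0.52 = 3.10.
|z| = 3.10 > 3.

yes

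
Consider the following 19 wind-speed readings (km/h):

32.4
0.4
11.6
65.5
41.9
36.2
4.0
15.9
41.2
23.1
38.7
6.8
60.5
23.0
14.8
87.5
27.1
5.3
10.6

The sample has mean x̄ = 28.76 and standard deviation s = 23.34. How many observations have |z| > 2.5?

Cutoffs: x̄ ± 2.5s = [-29.59, 87.11].
Outside the cutoffs: 87.5.

1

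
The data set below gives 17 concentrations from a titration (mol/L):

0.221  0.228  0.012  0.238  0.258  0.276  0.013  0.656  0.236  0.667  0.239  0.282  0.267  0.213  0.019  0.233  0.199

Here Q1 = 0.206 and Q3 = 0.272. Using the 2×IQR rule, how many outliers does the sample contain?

IQR = 0.066; fences at 0.206 − 0.132 = 0.074 and 0.272 + 0.132 = 0.404.
Outside the cutoffs: 0.012, 0.013, 0.019, 0.656, 0.667.

5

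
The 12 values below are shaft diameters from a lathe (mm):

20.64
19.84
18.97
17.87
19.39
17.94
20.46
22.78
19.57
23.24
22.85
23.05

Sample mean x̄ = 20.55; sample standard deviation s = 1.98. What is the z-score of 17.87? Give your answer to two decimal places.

-1.35

z = (17.87 − 20.55) / 1.98 = -1.35.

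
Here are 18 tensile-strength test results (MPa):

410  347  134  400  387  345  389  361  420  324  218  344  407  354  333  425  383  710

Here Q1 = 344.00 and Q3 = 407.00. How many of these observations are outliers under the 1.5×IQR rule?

3

IQR = 63.00; fences at 344.00 − 94.50 = 249.50 and 407.00 + 94.50 = 501.50.
Outside the cutoffs: 134, 218, 710.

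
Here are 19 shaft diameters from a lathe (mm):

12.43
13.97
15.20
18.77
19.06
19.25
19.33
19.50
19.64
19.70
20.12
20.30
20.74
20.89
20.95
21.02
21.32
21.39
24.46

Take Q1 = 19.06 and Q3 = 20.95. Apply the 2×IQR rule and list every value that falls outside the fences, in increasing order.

IQR = Q3 − Q1 = 20.95 − 19.06 = 1.89.
Lower fence = Q1 − 2·IQR = 19.06 − 3.78 = 15.28.
Upper fence = Q3 + 2·IQR = 20.95 + 3.78 = 24.73.
12.43 < 15.28 → outlier.
13.97 < 15.28 → outlier.
15.20 < 15.28 → outlier.
All remaining values lie within [15.28, 24.73].

12.43, 13.97, 15.20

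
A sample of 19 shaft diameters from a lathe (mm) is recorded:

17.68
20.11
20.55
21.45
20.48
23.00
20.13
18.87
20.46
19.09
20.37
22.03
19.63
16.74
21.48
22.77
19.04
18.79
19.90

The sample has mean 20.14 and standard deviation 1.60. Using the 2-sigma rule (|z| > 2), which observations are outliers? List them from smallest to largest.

16.74

Cutoffs at x̄ ± 2s: 20.14 ± 2·1.60 = [16.94, 23.34].
16.74: z = -2.13, |z| > 2 → outlier.
Every other value lies within [16.94, 23.34].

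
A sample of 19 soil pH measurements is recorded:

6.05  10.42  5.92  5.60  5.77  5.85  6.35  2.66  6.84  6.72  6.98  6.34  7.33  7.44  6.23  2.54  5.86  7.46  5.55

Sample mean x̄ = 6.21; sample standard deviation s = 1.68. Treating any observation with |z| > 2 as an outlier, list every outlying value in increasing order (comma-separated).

Cutoffs at x̄ ± 2s: 6.21 ± 2·1.68 = [2.85, 9.57].
2.54: z = -2.18, |z| > 2 → outlier.
2.66: z = -2.11, |z| > 2 → outlier.
10.42: z = 2.51, |z| > 2 → outlier.
Every other value lies within [2.85, 9.57].

2.54, 2.66, 10.42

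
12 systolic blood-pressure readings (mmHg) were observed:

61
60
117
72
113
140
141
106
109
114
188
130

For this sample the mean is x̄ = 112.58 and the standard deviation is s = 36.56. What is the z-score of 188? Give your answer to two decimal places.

z = (188 − 112.58) / 36.56 = 2.06.

2.06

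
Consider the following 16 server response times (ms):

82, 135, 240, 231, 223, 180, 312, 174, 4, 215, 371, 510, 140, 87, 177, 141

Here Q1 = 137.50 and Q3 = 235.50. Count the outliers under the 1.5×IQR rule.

IQR = 98.00; fences at 137.50 − 147.00 = -9.50 and 235.50 + 147.00 = 382.50.
Outside the cutoffs: 510.

1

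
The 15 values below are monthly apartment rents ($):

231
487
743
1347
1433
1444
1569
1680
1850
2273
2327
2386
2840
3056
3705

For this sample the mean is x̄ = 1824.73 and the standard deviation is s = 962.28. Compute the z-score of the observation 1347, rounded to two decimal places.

z = (1347 − 1824.73) / 962.28 = -0.50.

-0.50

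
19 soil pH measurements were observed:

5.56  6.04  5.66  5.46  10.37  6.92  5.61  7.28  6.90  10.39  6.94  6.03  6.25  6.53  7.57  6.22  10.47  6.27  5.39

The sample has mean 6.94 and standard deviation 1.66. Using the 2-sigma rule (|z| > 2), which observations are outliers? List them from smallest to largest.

10.37, 10.39, 10.47

Cutoffs at x̄ ± 2s: 6.94 ± 2·1.66 = [3.62, 10.26].
10.37: z = 2.07, |z| > 2 → outlier.
10.39: z = 2.08, |z| > 2 → outlier.
10.47: z = 2.13, |z| > 2 → outlier.
Every other value lies within [3.62, 10.26].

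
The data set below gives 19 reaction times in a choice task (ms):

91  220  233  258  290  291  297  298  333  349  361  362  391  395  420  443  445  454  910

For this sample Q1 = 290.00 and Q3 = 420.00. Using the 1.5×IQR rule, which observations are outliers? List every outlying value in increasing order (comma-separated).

91, 910

IQR = Q3 − Q1 = 420.00 − 290.00 = 130.00.
Lower fence = Q1 − 1.5·IQR = 290.00 − 195.00 = 95.00.
Upper fence = Q3 + 1.5·IQR = 420.00 + 195.00 = 615.00.
91 < 95.00 → outlier.
910 > 615.00 → outlier.
All remaining values lie within [95.00, 615.00].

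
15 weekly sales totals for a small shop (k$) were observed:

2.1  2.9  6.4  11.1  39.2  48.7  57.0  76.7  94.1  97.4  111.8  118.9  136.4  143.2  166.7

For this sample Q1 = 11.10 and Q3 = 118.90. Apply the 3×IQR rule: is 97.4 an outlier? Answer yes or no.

no

IQR = Q3 − Q1 = 118.90 − 11.10 = 107.80.
Lower fence = Q1 − 3·IQR = 11.10 − 323.40 = -312.30.
Upper fence = Q3 + 3·IQR = 118.90 + 323.40 = 442.30.
97.4 lies within [-312.30, 442.30].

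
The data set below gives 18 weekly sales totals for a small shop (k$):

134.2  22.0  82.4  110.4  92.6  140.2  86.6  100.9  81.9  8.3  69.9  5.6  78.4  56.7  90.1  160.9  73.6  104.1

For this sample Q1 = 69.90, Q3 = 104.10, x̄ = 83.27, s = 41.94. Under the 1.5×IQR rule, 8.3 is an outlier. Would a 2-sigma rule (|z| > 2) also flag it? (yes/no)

z = (8.3 − 83.27) / 41.94 = -1.79.
|z| = 1.79 ≤ 2.

no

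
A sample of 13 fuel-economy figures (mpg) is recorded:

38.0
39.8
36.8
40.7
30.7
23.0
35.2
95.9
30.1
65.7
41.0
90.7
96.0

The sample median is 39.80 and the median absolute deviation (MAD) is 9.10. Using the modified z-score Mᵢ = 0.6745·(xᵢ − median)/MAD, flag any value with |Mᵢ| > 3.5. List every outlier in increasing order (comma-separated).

90.7, 95.9, 96.0

|Mᵢ| > 3.5 ⇔ |xᵢ − 39.80| > 3.5·9.10/0.6745 = 47.22.
So outliers lie outside [-7.42, 87.02].
90.7: M = 3.77 → outlier.
95.9: M = 4.16 → outlier.
96.0: M = 4.17 → outlier.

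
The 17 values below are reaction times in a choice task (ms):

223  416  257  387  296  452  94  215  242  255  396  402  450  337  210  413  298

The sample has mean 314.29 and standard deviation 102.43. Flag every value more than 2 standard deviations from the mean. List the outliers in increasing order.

94

Cutoffs at x̄ ± 2s: 314.29 ± 2·102.43 = [109.43, 519.15].
94: z = -2.15, |z| > 2 → outlier.
Every other value lies within [109.43, 519.15].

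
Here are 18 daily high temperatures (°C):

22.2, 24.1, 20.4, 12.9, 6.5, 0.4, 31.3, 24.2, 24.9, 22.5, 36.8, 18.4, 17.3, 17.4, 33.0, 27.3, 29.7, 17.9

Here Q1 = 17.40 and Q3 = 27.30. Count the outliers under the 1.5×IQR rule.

1

IQR = 9.90; fences at 17.40 − 14.85 = 2.55 and 27.30 + 14.85 = 42.15.
Outside the cutoffs: 0.4.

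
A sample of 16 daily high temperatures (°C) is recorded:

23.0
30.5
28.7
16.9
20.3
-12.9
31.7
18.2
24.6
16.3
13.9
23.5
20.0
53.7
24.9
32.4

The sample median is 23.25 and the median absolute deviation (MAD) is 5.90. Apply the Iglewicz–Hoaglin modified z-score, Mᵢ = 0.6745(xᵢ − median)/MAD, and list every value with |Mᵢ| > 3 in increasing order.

-12.9, 53.7

|Mᵢ| > 3 ⇔ |xᵢ − 23.25| > 3·5.90/0.6745 = 26.24.
So outliers lie outside [-2.99, 49.49].
-12.9: M = -4.13 → outlier.
53.7: M = 3.48 → outlier.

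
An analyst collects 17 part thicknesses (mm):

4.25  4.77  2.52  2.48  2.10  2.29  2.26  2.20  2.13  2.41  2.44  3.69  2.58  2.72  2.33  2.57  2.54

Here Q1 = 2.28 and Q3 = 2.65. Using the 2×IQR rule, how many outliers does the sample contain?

3

IQR = 0.37; fences at 2.28 − 0.74 = 1.54 and 2.65 + 0.74 = 3.39.
Outside the cutoffs: 3.69, 4.25, 4.77.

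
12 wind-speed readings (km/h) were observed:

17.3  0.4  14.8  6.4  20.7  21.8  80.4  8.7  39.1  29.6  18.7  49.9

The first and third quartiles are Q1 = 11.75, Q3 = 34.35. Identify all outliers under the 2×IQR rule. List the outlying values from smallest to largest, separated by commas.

IQR = Q3 − Q1 = 34.35 − 11.75 = 22.60.
Lower fence = Q1 − 2·IQR = 11.75 − 45.20 = -33.45.
Upper fence = Q3 + 2·IQR = 34.35 + 45.20 = 79.55.
80.4 > 79.55 → outlier.
All remaining values lie within [-33.45, 79.55].

80.4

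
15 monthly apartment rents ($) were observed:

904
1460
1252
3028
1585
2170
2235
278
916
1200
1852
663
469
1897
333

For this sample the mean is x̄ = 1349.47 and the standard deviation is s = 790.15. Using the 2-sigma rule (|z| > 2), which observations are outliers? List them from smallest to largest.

Cutoffs at x̄ ± 2s: 1349.47 ± 2·790.15 = [-230.83, 2929.77].
3028: z = 2.12, |z| > 2 → outlier.
Every other value lies within [-230.83, 2929.77].

3028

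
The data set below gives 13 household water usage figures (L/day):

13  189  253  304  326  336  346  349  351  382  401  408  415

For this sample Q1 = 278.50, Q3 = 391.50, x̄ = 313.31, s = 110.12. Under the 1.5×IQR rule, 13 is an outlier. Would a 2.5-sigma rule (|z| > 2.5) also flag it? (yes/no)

yes

z = (13 − 313.31) / 110.12 = -2.73.
|z| = 2.73 > 2.5.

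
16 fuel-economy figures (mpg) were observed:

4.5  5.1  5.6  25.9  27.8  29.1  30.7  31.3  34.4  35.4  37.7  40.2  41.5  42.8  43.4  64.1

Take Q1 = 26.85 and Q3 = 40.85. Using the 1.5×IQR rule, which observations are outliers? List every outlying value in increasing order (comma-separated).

4.5, 5.1, 5.6, 64.1

IQR = Q3 − Q1 = 40.85 − 26.85 = 14.00.
Lower fence = Q1 − 1.5·IQR = 26.85 − 21.00 = 5.85.
Upper fence = Q3 + 1.5·IQR = 40.85 + 21.00 = 61.85.
4.5 < 5.85 → outlier.
5.1 < 5.85 → outlier.
5.6 < 5.85 → outlier.
64.1 > 61.85 → outlier.
All remaining values lie within [5.85, 61.85].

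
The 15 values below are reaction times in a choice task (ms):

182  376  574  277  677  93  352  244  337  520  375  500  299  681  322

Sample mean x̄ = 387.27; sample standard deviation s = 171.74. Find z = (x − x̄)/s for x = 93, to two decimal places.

z = (93 − 387.27) / 171.74 = -1.71.

-1.71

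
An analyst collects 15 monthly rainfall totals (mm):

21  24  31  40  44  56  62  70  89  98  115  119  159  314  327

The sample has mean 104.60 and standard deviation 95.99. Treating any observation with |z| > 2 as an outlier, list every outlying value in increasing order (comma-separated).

314, 327

Cutoffs at x̄ ± 2s: 104.60 ± 2·95.99 = [-87.38, 296.58].
314: z = 2.18, |z| > 2 → outlier.
327: z = 2.32, |z| > 2 → outlier.
Every other value lies within [-87.38, 296.58].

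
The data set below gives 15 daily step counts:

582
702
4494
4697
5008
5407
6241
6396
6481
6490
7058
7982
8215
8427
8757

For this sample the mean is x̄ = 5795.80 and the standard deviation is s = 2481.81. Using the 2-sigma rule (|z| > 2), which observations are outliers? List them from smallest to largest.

582, 702

Cutoffs at x̄ ± 2s: 5795.80 ± 2·2481.81 = [832.18, 10759.42].
582: z = -2.10, |z| > 2 → outlier.
702: z = -2.05, |z| > 2 → outlier.
Every other value lies within [832.18, 10759.42].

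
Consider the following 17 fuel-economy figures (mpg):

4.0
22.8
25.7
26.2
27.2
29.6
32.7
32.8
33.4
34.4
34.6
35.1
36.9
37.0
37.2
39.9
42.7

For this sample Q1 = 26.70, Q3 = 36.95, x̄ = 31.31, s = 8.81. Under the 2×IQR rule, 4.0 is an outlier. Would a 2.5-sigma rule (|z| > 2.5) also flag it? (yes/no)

z = (4.0 − 31.31) / 8.81 = -3.10.
|z| = 3.10 > 2.5.

yes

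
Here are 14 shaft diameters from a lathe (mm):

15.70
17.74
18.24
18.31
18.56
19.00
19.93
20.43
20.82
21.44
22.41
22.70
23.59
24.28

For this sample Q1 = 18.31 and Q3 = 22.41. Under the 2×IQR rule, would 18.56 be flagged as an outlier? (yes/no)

IQR = Q3 − Q1 = 22.41 − 18.31 = 4.10.
Lower fence = Q1 − 2·IQR = 18.31 − 8.20 = 10.11.
Upper fence = Q3 + 2·IQR = 22.41 + 8.20 = 30.61.
18.56 lies within [10.11, 30.61].

no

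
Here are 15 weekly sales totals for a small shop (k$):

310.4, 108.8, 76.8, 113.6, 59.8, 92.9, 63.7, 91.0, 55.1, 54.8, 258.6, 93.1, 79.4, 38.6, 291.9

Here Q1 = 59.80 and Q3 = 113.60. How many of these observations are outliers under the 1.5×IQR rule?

IQR = 53.80; fences at 59.80 − 80.70 = -20.90 and 113.60 + 80.70 = 194.30.
Outside the cutoffs: 258.6, 291.9, 310.4.

3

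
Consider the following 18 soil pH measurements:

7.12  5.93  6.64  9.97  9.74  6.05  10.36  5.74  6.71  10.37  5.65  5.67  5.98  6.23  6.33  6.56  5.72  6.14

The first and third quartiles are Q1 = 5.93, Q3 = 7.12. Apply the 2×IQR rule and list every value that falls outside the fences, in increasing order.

9.74, 9.97, 10.36, 10.37

IQR = Q3 − Q1 = 7.12 − 5.93 = 1.19.
Lower fence = Q1 − 2·IQR = 5.93 − 2.38 = 3.55.
Upper fence = Q3 + 2·IQR = 7.12 + 2.38 = 9.50.
9.74 > 9.50 → outlier.
9.97 > 9.50 → outlier.
10.36 > 9.50 → outlier.
10.37 > 9.50 → outlier.
All remaining values lie within [3.55, 9.50].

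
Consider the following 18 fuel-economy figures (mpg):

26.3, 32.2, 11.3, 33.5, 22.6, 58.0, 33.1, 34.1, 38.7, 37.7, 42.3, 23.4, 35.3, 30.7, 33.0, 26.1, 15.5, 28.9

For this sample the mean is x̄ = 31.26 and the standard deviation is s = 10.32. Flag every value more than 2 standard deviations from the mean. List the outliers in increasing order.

Cutoffs at x̄ ± 2s: 31.26 ± 2·10.32 = [10.62, 51.90].
58.0: z = 2.59, |z| > 2 → outlier.
Every other value lies within [10.62, 51.90].

58.0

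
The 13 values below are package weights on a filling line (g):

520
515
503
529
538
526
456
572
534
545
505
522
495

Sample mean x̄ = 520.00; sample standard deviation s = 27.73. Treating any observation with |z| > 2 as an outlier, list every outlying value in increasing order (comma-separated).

Cutoffs at x̄ ± 2s: 520.00 ± 2·27.73 = [464.54, 575.46].
456: z = -2.31, |z| > 2 → outlier.
Every other value lies within [464.54, 575.46].

456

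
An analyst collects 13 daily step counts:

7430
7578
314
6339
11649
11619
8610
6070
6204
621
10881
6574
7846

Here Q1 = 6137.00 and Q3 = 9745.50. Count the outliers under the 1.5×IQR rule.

2

IQR = 3608.50; fences at 6137.00 − 5412.75 = 724.25 and 9745.50 + 5412.75 = 15158.25.
Outside the cutoffs: 314, 621.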